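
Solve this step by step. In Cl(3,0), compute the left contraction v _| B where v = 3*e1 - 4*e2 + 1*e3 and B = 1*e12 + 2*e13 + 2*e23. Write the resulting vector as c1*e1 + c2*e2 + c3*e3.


Left contraction v _| B = <vB>_1 (grade-1 part of the geometric product vB).
Using e1_|e12 = e2, e2_|e12 = -e1, e1_|e13 = e3, e3_|e13 = -e1, e2_|e23 = e3, e3_|e23 = -e2:
e1 coeff: -v2*b12 - v3*b13 = -(-4)*(1) - (1)*(2) = 2
e2 coeff: v1*b12 - v3*b23 = (3)*(1) - (1)*(2) = 1
e3 coeff: v1*b13 + v2*b23 = (3)*(2) + (-4)*(2) = -2
v _| B = 2*e1 + 1*e2 - 2*e3


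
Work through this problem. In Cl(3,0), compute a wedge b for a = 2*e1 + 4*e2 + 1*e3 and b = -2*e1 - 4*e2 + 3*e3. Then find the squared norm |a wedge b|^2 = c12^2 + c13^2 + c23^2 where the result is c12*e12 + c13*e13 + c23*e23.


a wedge b = (a1*b2 - a2*b1)*e12 + (a1*b3 - a3*b1)*e13 + (a2*b3 - a3*b2)*e23
e12 coeff: 2*(-4) - 4*(-2) = -8 - (-8) = 0
e13 coeff: 2*3 - 1*(-2) = 6 - (-2) = 8
e23 coeff: 4*3 - 1*(-4) = 12 - (-4) = 16
|a wedge b|^2 = 0^2 + 8^2 + 16^2
= 0 + 64 + 256
= 320


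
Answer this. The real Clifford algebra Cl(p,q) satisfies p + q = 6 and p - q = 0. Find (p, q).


We need p + q = 6 and p - q = 0.
Adding: 2p = 6 + 0 = 6, so p = 3.
Then q = 6 - 3 = 3.
(p, q) = (3, 3)


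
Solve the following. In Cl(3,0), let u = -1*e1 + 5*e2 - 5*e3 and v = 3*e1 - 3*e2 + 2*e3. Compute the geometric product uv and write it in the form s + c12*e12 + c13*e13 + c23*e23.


In Cl(3,0): e_i^2 = 1, e_ie_j = -e_je_i for i != j.
Scalar part = u . v = (-1)*3 + 5*(-3) + (-5)*2
= -3 + (-15) + (-10) = -28
e12 coeff = (-1)*(-3) - 5*3 = 3 - 15 = -12
e13 coeff = (-1)*2 - (-5)*3 = -2 - (-15) = 13
e23 coeff = 5*2 - (-5)*(-3) = 10 - 15 = -5
uv = -28 - 12*e12 + 13*e13 - 5*e23


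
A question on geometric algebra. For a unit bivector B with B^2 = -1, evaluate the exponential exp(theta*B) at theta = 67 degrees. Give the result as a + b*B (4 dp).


For a unit bivector B with B^2 = -1, the exponential series gives
e^(theta*B) = cos(theta) + sin(theta)*B (the GA analogue of Euler's formula).
theta = 67 degrees = 1.169371 rad
cos(67 deg) = 0.3907
sin(67 deg) = 0.9205
exp(theta*B) = 0.3907 + 0.9205*B


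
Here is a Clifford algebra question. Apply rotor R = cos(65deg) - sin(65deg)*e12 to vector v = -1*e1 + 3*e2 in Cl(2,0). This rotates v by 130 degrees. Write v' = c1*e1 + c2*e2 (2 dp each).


Rotor R = cos(65deg) - sin(65deg)*e12
Rotation angle theta = 2 * 65 = 130 degrees
v' = R*v*~R rotates v by theta.
cos(130deg) = -0.6428, sin(130deg) = 0.7660
v'_1 = -1*cos(130deg) - 3*sin(130deg)
= -1*(-0.6428) - 3*0.7660
= -1.66
v'_2 = -1*sin(130deg) + 3*cos(130deg)
= -1*0.7660 + 3*(-0.6428)
= -2.69
v' = -1.66*e1 - 2.69*e2


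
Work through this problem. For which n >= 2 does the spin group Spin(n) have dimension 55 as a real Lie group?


dim Spin(n) = dim so(n) = n(n-1)/2.
Solve n(n-1)/2 = 55, i.e. n^2 - n - 110 = 0.
Discriminant = 1 + 8*55 = 441
n = (1 + sqrt(441))/2 = (1 + 21)/2 = 11


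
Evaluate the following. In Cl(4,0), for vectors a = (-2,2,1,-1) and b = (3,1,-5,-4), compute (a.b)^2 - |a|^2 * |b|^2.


a . b = (-2)*3 + 2*1 + 1*(-5) + (-1)*(-4)
= -6 + 2 + (-5) + 4 = -5
|a|^2 = (-2)^2 + 2^2 + 1^2 + (-1)^2 = 10
|b|^2 = 3^2 + 1^2 + (-5)^2 + (-4)^2 = 51
(a.b)^2 = (-5)^2 = 25
|a|^2 * |b|^2 = 10 * 51 = 510
Result = 25 - 510 = -485


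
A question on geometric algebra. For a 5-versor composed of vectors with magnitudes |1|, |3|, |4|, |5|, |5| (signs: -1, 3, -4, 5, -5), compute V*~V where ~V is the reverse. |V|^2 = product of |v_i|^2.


Each vector v_i has |v_i|^2 = s_i^2
Squared scales: (-1)^2 = 1, 3^2 = 9, (-4)^2 = 16, 5^2 = 25, (-5)^2 = 25
|V|^2 = 1 * 9 * 16 * 25 * 25
= 90000


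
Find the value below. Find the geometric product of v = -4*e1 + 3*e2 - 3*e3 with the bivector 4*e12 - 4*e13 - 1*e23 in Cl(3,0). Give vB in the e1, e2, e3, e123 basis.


vB has grade-1 (vector) and grade-3 (trivector) parts: vB = (v _| B) + (v ^ B).
Vector part <vB>_1:
  e1: -v2*b12 - v3*b13 = -(3)*(4) - (-3)*(-4) = -24
  e2: v1*b12 - v3*b23 = (-4)*(4) - (-3)*(-1) = -19
  e3: v1*b13 + v2*b23 = (-4)*(-4) + (3)*(-1) = 13
Trivector part <vB>_3:
  e123: v1*b23 - v2*b13 + v3*b12 = (-4)*(-1) - (3)*(-4) + (-3)*(4) = 4
vB = -24*e1 - 19*e2 + 13*e3 + 4*e123


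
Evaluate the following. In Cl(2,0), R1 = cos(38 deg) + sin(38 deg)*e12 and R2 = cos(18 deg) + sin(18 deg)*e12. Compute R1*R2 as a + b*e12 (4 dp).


Same-plane rotors commute and their half-angles add:
R1*R2 = cos(a1 + a2) + sin(a1 + a2)*e12.
a1 + a2 = 38 + 18 = 56 deg
cos(56 deg) = 0.5592
sin(56 deg) = 0.8290
R1*R2 = 0.5592 + 0.8290*e12


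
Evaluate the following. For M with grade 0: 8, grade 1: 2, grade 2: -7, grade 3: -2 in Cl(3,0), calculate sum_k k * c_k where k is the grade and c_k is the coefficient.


Grade-weighted sum = sum of grade_k * coefficient_k
0*8 = 0
1*2 = 2
2*(-7) = -14
3*(-2) = -6
Total = 0 + 2 + (-14) + (-6) = -18


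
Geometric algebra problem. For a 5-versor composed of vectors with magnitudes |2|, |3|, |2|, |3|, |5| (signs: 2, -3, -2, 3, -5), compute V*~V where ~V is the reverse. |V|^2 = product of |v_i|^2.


Each vector v_i has |v_i|^2 = s_i^2
Squared scales: 2^2 = 4, (-3)^2 = 9, (-2)^2 = 4, 3^2 = 9, (-5)^2 = 25
|V|^2 = 4 * 9 * 4 * 9 * 25
= 32400


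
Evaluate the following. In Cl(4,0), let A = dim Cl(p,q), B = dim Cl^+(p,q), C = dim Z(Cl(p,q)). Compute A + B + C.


n = 4 + 0 = 4
Total dim = 2^4 = 16
Even subalgebra dim = 2^3 = 8
n is even, so center dim = 1
Sum = 16 + 8 + 1 = 25


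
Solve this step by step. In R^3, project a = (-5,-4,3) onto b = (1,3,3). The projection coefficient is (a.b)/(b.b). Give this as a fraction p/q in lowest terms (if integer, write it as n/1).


Projection coefficient = (a . b) / (b . b)
a . b = (-5)*1 + (-4)*3 + 3*3
= -5 + (-12) + 9 = -8
b . b = 1^2 + 3^2 + 3^2
= 1 + 9 + 9 = 19
Coefficient = -8/19
In lowest terms: -8/19


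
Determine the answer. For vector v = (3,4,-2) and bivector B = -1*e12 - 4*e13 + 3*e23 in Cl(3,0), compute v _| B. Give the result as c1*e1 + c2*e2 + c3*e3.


Left contraction v _| B = <vB>_1 (grade-1 part of the geometric product vB).
Using e1_|e12 = e2, e2_|e12 = -e1, e1_|e13 = e3, e3_|e13 = -e1, e2_|e23 = e3, e3_|e23 = -e2:
e1 coeff: -v2*b12 - v3*b13 = -(4)*(-1) - (-2)*(-4) = -4
e2 coeff: v1*b12 - v3*b23 = (3)*(-1) - (-2)*(3) = 3
e3 coeff: v1*b13 + v2*b23 = (3)*(-4) + (4)*(3) = 0
v _| B = -4*e1 + 3*e2 + 0*e3


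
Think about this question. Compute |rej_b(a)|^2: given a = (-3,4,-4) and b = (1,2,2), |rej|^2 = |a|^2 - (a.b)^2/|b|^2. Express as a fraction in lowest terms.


|a|^2 = (-3)^2 + 4^2 + (-4)^2 = 41
|b|^2 = 1^2 + 2^2 + 2^2 = 9
a . b = (-3)*1 + 4*2 + (-4)*2 = -3
(a.b)^2 = (-3)^2 = 9
|rej|^2 = 41 - 9/9
= (369 - 9)/9
= 360/9
In lowest terms: 40/1


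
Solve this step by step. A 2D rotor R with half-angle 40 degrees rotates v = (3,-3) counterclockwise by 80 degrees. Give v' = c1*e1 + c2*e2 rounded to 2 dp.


Rotor R = cos(40deg) - sin(40deg)*e12
Rotation angle theta = 2 * 40 = 80 degrees
v' = R*v*~R rotates v by theta.
cos(80deg) = 0.1736, sin(80deg) = 0.9848
v'_1 = 3*cos(80deg) - (-3)*sin(80deg)
= 3*0.1736 - (-3)*0.9848
= 3.48
v'_2 = 3*sin(80deg) + (-3)*cos(80deg)
= 3*0.9848 + (-3)*0.1736
= 2.43
v' = 3.48*e1 + 2.43*e2


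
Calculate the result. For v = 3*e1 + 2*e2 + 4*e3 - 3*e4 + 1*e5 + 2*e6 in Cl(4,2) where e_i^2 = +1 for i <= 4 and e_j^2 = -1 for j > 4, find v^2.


v^2 = sum of c_i^2 * e_i^2
Positive signature terms (e_i^2 = +1): 3^2 + 2^2 + 4^2 + (-3)^2 = 38
Negative signature terms (e_j^2 = -1): 1^2 + 2^2 = 5
v^2 = 38 - 5 = 33


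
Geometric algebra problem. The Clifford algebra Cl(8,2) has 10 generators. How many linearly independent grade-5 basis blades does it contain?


Number of grade-k basis blades in Cl(p,q) with n = p + q is C(n, k).
n = 8 + 2 = 10
C(10, 5) = 10! / (5! * 5!)
= 3628800 / (120 * 120)
= 252


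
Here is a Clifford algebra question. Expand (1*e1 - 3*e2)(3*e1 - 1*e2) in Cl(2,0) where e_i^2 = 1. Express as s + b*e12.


Expand: (1*e1 - 3*e2)(3*e1 - 1*e2)
= 1*3*e1e1 + 1*(-1)*e1e2 + (-3)*3*e2e1 + (-3)*(-1)*e2e2
Using e1^2 = e2^2 = 1, e2e1 = -e1e2:
Scalar part s = 1*3 + (-3)*(-1) = 3 + 3 = 6
Bivector part b = 1*(-1) - (-3)*3 = -1 - (-9) = 8
uv = 6 + 8*e12


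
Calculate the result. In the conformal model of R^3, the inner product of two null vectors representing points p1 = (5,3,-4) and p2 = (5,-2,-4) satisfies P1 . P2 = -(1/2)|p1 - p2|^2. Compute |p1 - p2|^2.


p1 - p2 = (0, 5, 0)
|p1 - p2|^2 = 0^2 + 5^2 + 0^2
= 0 + 25 + 0
= 25


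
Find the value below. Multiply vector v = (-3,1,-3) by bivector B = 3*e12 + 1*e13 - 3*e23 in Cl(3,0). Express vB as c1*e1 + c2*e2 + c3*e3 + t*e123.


vB has grade-1 (vector) and grade-3 (trivector) parts: vB = (v _| B) + (v ^ B).
Vector part <vB>_1:
  e1: -v2*b12 - v3*b13 = -(1)*(3) - (-3)*(1) = 0
  e2: v1*b12 - v3*b23 = (-3)*(3) - (-3)*(-3) = -18
  e3: v1*b13 + v2*b23 = (-3)*(1) + (1)*(-3) = -6
Trivector part <vB>_3:
  e123: v1*b23 - v2*b13 + v3*b12 = (-3)*(-3) - (1)*(1) + (-3)*(3) = -1
vB = 0*e1 - 18*e2 - 6*e3 - 1*e123


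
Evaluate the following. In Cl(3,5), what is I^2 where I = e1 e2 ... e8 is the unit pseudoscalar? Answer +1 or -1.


The pseudoscalar I = e1...e_n (product of all n generators) of Cl(p,q) satisfies I^2 = (-1)^(q + n(n-1)/2).
p = 3, q = 5, n = p + q = 8
n(n-1)/2 = 8 * 7 / 2 = 28
Exponent = q + n(n-1)/2 = 5 + 28 = 33
I^2 = (-1)^33 = -1


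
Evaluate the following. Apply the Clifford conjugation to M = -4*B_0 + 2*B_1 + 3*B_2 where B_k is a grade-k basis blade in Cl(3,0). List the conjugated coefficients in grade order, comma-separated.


Clifford conjugate sign for grade k: (-1)^(k(k+1)/2)
Grade 0: (-1)^(0*1/2) = (-1)^0 = 1, coeff -4 -> -4
Grade 1: (-1)^(1*2/2) = (-1)^1 = -1, coeff 2 -> -2
Grade 2: (-1)^(2*3/2) = (-1)^3 = -1, coeff 3 -> -3
Conjugated coefficients: -4, -2, -3


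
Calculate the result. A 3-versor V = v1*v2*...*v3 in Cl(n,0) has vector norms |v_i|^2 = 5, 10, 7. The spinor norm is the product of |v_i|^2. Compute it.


Spinor norm N(V) = |v1|^2 * |v2|^2 * ... * |v3|^2
= 5 * 10 * 7
Running product: 5, 50, 350
N(V) = 350


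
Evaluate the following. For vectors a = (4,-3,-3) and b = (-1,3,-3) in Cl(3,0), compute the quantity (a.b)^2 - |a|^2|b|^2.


a . b = 4*(-1) + (-3)*3 + (-3)*(-3)
= -4 + (-9) + 9 = -4
|a|^2 = 4^2 + (-3)^2 + (-3)^2 = 34
|b|^2 = (-1)^2 + 3^2 + (-3)^2 = 19
(a.b)^2 = (-4)^2 = 16
|a|^2 * |b|^2 = 34 * 19 = 646
Result = 16 - 646 = -630


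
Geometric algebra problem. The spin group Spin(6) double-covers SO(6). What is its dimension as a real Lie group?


Spin(n) double-covers SO(n); both have Lie algebra so(n) of dimension n(n-1)/2.
n = 6
n(n-1) = 6 * 5 = 30
dim Spin(6) = 30/2 = 15


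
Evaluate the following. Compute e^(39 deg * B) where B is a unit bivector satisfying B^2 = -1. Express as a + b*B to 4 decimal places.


For a unit bivector B with B^2 = -1, the exponential series gives
e^(theta*B) = cos(theta) + sin(theta)*B (the GA analogue of Euler's formula).
theta = 39 degrees = 0.680678 rad
cos(39 deg) = 0.7771
sin(39 deg) = 0.6293
exp(theta*B) = 0.7771 + 0.6293*B


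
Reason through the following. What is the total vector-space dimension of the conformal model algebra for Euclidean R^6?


The conformal model of R^6 uses Cl(7,1): the 6 Euclidean generators plus two extra orthogonal generators e+ (e+^2 = +1) and e- (e-^2 = -1), from which the null vectors e0, einf are built.
Number of generators m = 6 + 2 = 8.
dim Cl(p,q) = 2^m = 2^8 = 256


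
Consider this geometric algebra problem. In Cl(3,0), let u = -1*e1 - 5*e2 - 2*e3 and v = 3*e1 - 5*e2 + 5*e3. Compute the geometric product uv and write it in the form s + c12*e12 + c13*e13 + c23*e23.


In Cl(3,0): e_i^2 = 1, e_ie_j = -e_je_i for i != j.
Scalar part = u . v = (-1)*3 + (-5)*(-5) + (-2)*5
= -3 + 25 + (-10) = 12
e12 coeff = (-1)*(-5) - (-5)*3 = 5 - (-15) = 20
e13 coeff = (-1)*5 - (-2)*3 = -5 - (-6) = 1
e23 coeff = (-5)*5 - (-2)*(-5) = -25 - 10 = -35
uv = 12 + 20*e12 + 1*e13 - 35*e23


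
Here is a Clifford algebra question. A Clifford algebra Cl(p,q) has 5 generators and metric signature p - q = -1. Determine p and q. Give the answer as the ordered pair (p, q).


We need p + q = 5 and p - q = -1.
Adding: 2p = 5 + (-1) = 4, so p = 2.
Then q = 5 - 2 = 3.
(p, q) = (2, 3)


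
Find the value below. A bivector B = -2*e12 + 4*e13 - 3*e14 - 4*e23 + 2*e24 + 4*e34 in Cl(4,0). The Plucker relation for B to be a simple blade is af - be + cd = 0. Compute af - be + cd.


Plucker relation: af - be + cd
a*f = (-2)*4 = -8
b*e = 4*2 = 8
c*d = (-3)*(-4) = 12
af - be + cd = -8 - 8 + 12
= -4


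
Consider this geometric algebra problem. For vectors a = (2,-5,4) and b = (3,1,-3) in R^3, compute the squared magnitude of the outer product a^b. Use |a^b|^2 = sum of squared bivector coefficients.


a wedge b = (a1*b2 - a2*b1)*e12 + (a1*b3 - a3*b1)*e13 + (a2*b3 - a3*b2)*e23
e12 coeff: 2*1 - (-5)*3 = 2 - (-15) = 17
e13 coeff: 2*(-3) - 4*3 = -6 - 12 = -18
e23 coeff: (-5)*(-3) - 4*1 = 15 - 4 = 11
|a wedge b|^2 = 17^2 + (-18)^2 + 11^2
= 289 + 324 + 121
= 734


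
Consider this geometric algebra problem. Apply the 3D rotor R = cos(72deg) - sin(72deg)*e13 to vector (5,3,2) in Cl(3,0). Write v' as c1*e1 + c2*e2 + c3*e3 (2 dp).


Rotor R = cos(72deg) - sin(72deg)*e13
Rotation angle theta = 2 * 72 = 144 degrees in the e13 plane (e1 -> e3).
The component perpendicular to the plane (e2) is invariant: v'_2 = v2 = 3.00
cos(144deg) = -0.8090, sin(144deg) = 0.5878
v'_1 = v1*cos(theta) - v3*sin(theta) = 5*(-0.8090) - 2*0.5878 = -5.22
v'_3 = v1*sin(theta) + v3*cos(theta) = 5*0.5878 + 2*(-0.8090) = 1.32
v' = -5.22*e1 + 3.00*e2 + 1.32*e3


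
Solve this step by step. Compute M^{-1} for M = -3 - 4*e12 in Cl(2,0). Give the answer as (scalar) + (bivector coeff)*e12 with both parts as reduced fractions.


M = -3 - 4*e12, where e12^2 = -1.
Since M commutes with its reverse ~M = a - b*e12, M * ~M = a^2 - b^2*e12^2 = a^2 + b^2.
So M^{-1} = ~M / (a^2 + b^2) = (a - b*e12)/(a^2 + b^2).
a^2 + b^2 = 9 + 16 = 25
Scalar part = -3/25 = -3/25
Bivector coeff = 4/25 = 4/25
M^{-1} = -3/25 + 4/25*e12


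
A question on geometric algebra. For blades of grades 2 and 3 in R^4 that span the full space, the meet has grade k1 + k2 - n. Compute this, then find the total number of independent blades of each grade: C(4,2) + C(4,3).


Meet grade = grade(A) + grade(B) - n
= 2 + 3 - 4 = 1
C(4,2) = 6
C(4,3) = 4
dim_A + dim_B = 6 + 4 = 10


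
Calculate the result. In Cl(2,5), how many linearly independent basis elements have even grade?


Even subalgebra dimension = 2^(n-1)
n = 2 + 5 = 7
2^(7 - 1) = 2^6 = 64
Verification: sum of C(7,k) for even k = 1 + 21 + 35 + 7 = 64
Result = 64


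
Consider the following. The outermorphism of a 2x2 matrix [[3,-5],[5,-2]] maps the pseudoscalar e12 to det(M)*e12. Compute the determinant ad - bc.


The outermorphism of a linear map f sends e1^e2 to f(e1)^f(e2).
f(e1) = 3*e1 + 5*e2
f(e2) = -5*e1 - 2*e2
f(e1) ^ f(e2) = (3*e1 + 5*e2) ^ (-5*e1 - 2*e2)
= 3*(-2)*e12 + 5*(-5)*e21
= (-6 - (-25))*e12
= 19*e12
Coefficient = 19


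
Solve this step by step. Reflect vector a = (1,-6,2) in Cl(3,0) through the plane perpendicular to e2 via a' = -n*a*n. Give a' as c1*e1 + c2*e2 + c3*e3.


Reflection formula: a' = -n*a*n, with n = e2 (unit vector, n^2 = 1).
For reflection through hyperplane perp to e2:
The component along e2 flips sign, others stay.
a = (1, -6, 2)
a' = (1, 6, 2)
a' = 1*e1 + 6*e2 + 2*e3


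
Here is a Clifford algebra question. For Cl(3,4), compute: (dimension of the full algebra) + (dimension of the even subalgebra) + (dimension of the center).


n = 3 + 4 = 7
Total dim = 2^7 = 128
Even subalgebra dim = 2^6 = 64
n is odd, so center dim = 2
Sum = 128 + 64 + 2 = 194


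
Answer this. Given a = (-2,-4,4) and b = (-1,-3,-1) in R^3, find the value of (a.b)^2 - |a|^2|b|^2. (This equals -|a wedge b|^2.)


a . b = (-2)*(-1) + (-4)*(-3) + 4*(-1)
= 2 + 12 + (-4) = 10
|a|^2 = (-2)^2 + (-4)^2 + 4^2 = 36
|b|^2 = (-1)^2 + (-3)^2 + (-1)^2 = 11
(a.b)^2 = 10^2 = 100
|a|^2 * |b|^2 = 36 * 11 = 396
Result = 100 - 396 = -296


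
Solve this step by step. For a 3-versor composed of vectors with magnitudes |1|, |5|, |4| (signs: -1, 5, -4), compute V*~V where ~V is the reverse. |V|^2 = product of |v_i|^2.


Each vector v_i has |v_i|^2 = s_i^2
Squared scales: (-1)^2 = 1, 5^2 = 25, (-4)^2 = 16
|V|^2 = 1 * 25 * 16
= 400


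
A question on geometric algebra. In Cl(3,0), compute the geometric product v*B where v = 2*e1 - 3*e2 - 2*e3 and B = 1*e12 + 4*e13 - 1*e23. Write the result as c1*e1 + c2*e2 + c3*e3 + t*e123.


vB has grade-1 (vector) and grade-3 (trivector) parts: vB = (v _| B) + (v ^ B).
Vector part <vB>_1:
  e1: -v2*b12 - v3*b13 = -(-3)*(1) - (-2)*(4) = 11
  e2: v1*b12 - v3*b23 = (2)*(1) - (-2)*(-1) = 0
  e3: v1*b13 + v2*b23 = (2)*(4) + (-3)*(-1) = 11
Trivector part <vB>_3:
  e123: v1*b23 - v2*b13 + v3*b12 = (2)*(-1) - (-3)*(4) + (-2)*(1) = 8
vB = 11*e1 + 0*e2 + 11*e3 + 8*e123


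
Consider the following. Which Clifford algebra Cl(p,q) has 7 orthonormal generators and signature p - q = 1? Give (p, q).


We need p + q = 7 and p - q = 1.
Adding: 2p = 7 + 1 = 8, so p = 4.
Then q = 7 - 4 = 3.
(p, q) = (4, 3)


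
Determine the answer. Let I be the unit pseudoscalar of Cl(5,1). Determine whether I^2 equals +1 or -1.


The pseudoscalar I = e1...e_n (product of all n generators) of Cl(p,q) satisfies I^2 = (-1)^(q + n(n-1)/2).
p = 5, q = 1, n = p + q = 6
n(n-1)/2 = 6 * 5 / 2 = 15
Exponent = q + n(n-1)/2 = 1 + 15 = 16
I^2 = (-1)^16 = +1


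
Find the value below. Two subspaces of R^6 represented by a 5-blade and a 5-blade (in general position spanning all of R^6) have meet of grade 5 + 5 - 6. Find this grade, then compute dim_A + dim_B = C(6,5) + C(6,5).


Meet grade = grade(A) + grade(B) - n
= 5 + 5 - 6 = 4
C(6,5) = 6
C(6,5) = 6
dim_A + dim_B = 6 + 6 = 12


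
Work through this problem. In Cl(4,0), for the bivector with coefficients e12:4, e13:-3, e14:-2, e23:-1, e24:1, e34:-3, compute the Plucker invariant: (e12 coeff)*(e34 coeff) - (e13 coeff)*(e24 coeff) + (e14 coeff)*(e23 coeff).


Plucker relation: af - be + cd
a*f = 4*(-3) = -12
b*e = (-3)*1 = -3
c*d = (-2)*(-1) = 2
af - be + cd = -12 - (-3) + 2
= -7


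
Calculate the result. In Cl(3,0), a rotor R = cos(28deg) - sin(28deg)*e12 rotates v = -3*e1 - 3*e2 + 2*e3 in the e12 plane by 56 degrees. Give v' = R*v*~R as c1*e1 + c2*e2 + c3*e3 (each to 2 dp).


Rotor R = cos(28deg) - sin(28deg)*e12
Rotation angle theta = 2 * 28 = 56 degrees in the e12 plane (e1 -> e2).
The component perpendicular to the plane (e3) is invariant: v'_3 = v3 = 2.00
cos(56deg) = 0.5592, sin(56deg) = 0.8290
v'_1 = v1*cos(theta) - v2*sin(theta) = -3*0.5592 - (-3)*0.8290 = 0.81
v'_2 = v1*sin(theta) + v2*cos(theta) = -3*0.8290 + (-3)*0.5592 = -4.16
v' = 0.81*e1 - 4.16*e2 + 2.00*e3


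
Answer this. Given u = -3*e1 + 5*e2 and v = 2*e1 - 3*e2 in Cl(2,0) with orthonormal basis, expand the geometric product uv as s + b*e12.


Expand: (-3*e1 + 5*e2)(2*e1 - 3*e2)
= (-3)*2*e1e1 + (-3)*(-3)*e1e2 + 5*2*e2e1 + 5*(-3)*e2e2
Using e1^2 = e2^2 = 1, e2e1 = -e1e2:
Scalar part s = (-3)*2 + 5*(-3) = -6 + (-15) = -21
Bivector part b = (-3)*(-3) - 5*2 = 9 - 10 = -1
uv = -21 - 1*e12


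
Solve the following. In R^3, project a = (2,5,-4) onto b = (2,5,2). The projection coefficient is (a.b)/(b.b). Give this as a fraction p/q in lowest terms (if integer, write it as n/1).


Projection coefficient = (a . b) / (b . b)
a . b = 2*2 + 5*5 + (-4)*2
= 4 + 25 + (-8) = 21
b . b = 2^2 + 5^2 + 2^2
= 4 + 25 + 4 = 33
Coefficient = 21/33
In lowest terms: 7/11


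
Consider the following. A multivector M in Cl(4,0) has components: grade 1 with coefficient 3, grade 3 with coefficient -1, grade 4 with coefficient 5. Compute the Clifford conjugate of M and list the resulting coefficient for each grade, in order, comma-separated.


Clifford conjugate sign for grade k: (-1)^(k(k+1)/2)
Grade 1: (-1)^(1*2/2) = (-1)^1 = -1, coeff 3 -> -3
Grade 3: (-1)^(3*4/2) = (-1)^6 = 1, coeff -1 -> -1
Grade 4: (-1)^(4*5/2) = (-1)^10 = 1, coeff 5 -> 5
Conjugated coefficients: -3, -1, 5


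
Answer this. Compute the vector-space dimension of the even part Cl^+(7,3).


Even subalgebra dimension = 2^(n-1)
n = 7 + 3 = 10
2^(10 - 1) = 2^9 = 512
Verification: sum of C(10,k) for even k = 1 + 45 + 210 + 210 + 45 + 1 = 512
Result = 512


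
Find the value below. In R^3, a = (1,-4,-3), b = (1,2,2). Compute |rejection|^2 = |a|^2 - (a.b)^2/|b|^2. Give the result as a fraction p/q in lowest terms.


|a|^2 = 1^2 + (-4)^2 + (-3)^2 = 26
|b|^2 = 1^2 + 2^2 + 2^2 = 9
a . b = 1*1 + (-4)*2 + (-3)*2 = -13
(a.b)^2 = (-13)^2 = 169
|rej|^2 = 26 - 169/9
= (234 - 169)/9
= 65/9
In lowest terms: 65/9


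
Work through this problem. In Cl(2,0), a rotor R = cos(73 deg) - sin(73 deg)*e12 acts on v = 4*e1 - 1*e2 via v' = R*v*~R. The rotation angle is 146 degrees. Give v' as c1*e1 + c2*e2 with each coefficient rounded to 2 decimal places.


Rotor R = cos(73deg) - sin(73deg)*e12
Rotation angle theta = 2 * 73 = 146 degrees
v' = R*v*~R rotates v by theta.
cos(146deg) = -0.8290, sin(146deg) = 0.5592
v'_1 = 4*cos(146deg) - (-1)*sin(146deg)
= 4*(-0.8290) - (-1)*0.5592
= -2.76
v'_2 = 4*sin(146deg) + (-1)*cos(146deg)
= 4*0.5592 + (-1)*(-0.8290)
= 3.07
v' = -2.76*e1 + 3.07*e2


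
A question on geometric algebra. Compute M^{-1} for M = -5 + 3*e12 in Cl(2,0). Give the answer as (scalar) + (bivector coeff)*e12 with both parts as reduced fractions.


M = -5 + 3*e12, where e12^2 = -1.
Since M commutes with its reverse ~M = a - b*e12, M * ~M = a^2 - b^2*e12^2 = a^2 + b^2.
So M^{-1} = ~M / (a^2 + b^2) = (a - b*e12)/(a^2 + b^2).
a^2 + b^2 = 25 + 9 = 34
Scalar part = -5/34 = -5/34
Bivector coeff = -3/34 = -3/34
M^{-1} = -5/34 - 3/34*e12


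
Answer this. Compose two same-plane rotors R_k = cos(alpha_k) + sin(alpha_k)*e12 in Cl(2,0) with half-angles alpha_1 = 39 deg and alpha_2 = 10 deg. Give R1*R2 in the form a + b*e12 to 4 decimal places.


Same-plane rotors commute and their half-angles add:
R1*R2 = cos(a1 + a2) + sin(a1 + a2)*e12.
a1 + a2 = 39 + 10 = 49 deg
cos(49 deg) = 0.6561
sin(49 deg) = 0.7547
R1*R2 = 0.6561 + 0.7547*e12


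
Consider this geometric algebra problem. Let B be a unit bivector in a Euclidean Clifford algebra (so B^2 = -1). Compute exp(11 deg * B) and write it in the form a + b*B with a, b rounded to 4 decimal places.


For a unit bivector B with B^2 = -1, the exponential series gives
e^(theta*B) = cos(theta) + sin(theta)*B (the GA analogue of Euler's formula).
theta = 11 degrees = 0.191986 rad
cos(11 deg) = 0.9816
sin(11 deg) = 0.1908
exp(theta*B) = 0.9816 + 0.1908*B


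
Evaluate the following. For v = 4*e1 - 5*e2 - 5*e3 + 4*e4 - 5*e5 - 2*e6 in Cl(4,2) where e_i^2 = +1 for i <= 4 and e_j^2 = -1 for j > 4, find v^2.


v^2 = sum of c_i^2 * e_i^2
Positive signature terms (e_i^2 = +1): 4^2 + (-5)^2 + (-5)^2 + 4^2 = 82
Negative signature terms (e_j^2 = -1): (-5)^2 + (-2)^2 = 29
v^2 = 82 - 29 = 53


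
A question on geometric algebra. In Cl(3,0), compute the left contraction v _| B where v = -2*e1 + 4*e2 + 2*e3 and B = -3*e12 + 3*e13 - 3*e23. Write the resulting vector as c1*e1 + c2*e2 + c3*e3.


Left contraction v _| B = <vB>_1 (grade-1 part of the geometric product vB).
Using e1_|e12 = e2, e2_|e12 = -e1, e1_|e13 = e3, e3_|e13 = -e1, e2_|e23 = e3, e3_|e23 = -e2:
e1 coeff: -v2*b12 - v3*b13 = -(4)*(-3) - (2)*(3) = 6
e2 coeff: v1*b12 - v3*b23 = (-2)*(-3) - (2)*(-3) = 12
e3 coeff: v1*b13 + v2*b23 = (-2)*(3) + (4)*(-3) = -18
v _| B = 6*e1 + 12*e2 - 18*e3


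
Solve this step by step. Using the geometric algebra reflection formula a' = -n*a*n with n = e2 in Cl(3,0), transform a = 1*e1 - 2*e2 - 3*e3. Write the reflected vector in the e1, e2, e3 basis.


Reflection formula: a' = -n*a*n, with n = e2 (unit vector, n^2 = 1).
For reflection through hyperplane perp to e2:
The component along e2 flips sign, others stay.
a = (1, -2, -3)
a' = (1, 2, -3)
a' = 1*e1 + 2*e2 - 3*e3


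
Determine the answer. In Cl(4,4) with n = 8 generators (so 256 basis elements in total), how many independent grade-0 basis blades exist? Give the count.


Number of grade-k basis blades in Cl(p,q) with n = p + q is C(n, k).
n = 4 + 4 = 8
C(8, 0) = 8! / (0! * 8!)
= 40320 / (1 * 40320)
= 1


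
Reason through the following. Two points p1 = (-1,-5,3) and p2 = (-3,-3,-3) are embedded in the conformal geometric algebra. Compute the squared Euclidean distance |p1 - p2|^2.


p1 - p2 = (2, -2, 6)
|p1 - p2|^2 = 2^2 + (-2)^2 + 6^2
= 4 + 4 + 36
= 44


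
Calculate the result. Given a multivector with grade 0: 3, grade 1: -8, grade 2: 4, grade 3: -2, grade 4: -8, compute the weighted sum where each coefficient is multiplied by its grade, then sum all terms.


Grade-weighted sum = sum of grade_k * coefficient_k
0*3 = 0
1*(-8) = -8
2*4 = 8
3*(-2) = -6
4*(-8) = -32
Total = 0 + (-8) + 8 + (-6) + (-32) = -38


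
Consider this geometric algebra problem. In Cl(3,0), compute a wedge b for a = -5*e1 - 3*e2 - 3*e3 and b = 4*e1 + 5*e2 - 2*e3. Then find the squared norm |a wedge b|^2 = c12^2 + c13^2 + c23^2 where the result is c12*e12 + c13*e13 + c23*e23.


a wedge b = (a1*b2 - a2*b1)*e12 + (a1*b3 - a3*b1)*e13 + (a2*b3 - a3*b2)*e23
e12 coeff: (-5)*5 - (-3)*4 = -25 - (-12) = -13
e13 coeff: (-5)*(-2) - (-3)*4 = 10 - (-12) = 22
e23 coeff: (-3)*(-2) - (-3)*5 = 6 - (-15) = 21
|a wedge b|^2 = (-13)^2 + 22^2 + 21^2
= 169 + 484 + 441
= 1094


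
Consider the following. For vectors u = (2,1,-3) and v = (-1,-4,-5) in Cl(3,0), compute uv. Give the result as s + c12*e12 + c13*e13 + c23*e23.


In Cl(3,0): e_i^2 = 1, e_ie_j = -e_je_i for i != j.
Scalar part = u . v = 2*(-1) + 1*(-4) + (-3)*(-5)
= -2 + (-4) + 15 = 9
e12 coeff = 2*(-4) - 1*(-1) = -8 - (-1) = -7
e13 coeff = 2*(-5) - (-3)*(-1) = -10 - 3 = -13
e23 coeff = 1*(-5) - (-3)*(-4) = -5 - 12 = -17
uv = 9 - 7*e12 - 13*e13 - 17*e23


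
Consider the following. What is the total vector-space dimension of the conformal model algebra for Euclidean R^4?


The conformal model of R^4 uses Cl(5,1): the 4 Euclidean generators plus two extra orthogonal generators e+ (e+^2 = +1) and e- (e-^2 = -1), from which the null vectors e0, einf are built.
Number of generators m = 4 + 2 = 6.
dim Cl(p,q) = 2^m = 2^6 = 64


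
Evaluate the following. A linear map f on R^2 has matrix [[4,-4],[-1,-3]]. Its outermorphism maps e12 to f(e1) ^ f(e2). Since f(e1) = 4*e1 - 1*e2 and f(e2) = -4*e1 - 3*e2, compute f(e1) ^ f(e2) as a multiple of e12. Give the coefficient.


The outermorphism of a linear map f sends e1^e2 to f(e1)^f(e2).
f(e1) = 4*e1 - 1*e2
f(e2) = -4*e1 - 3*e2
f(e1) ^ f(e2) = (4*e1 - 1*e2) ^ (-4*e1 - 3*e2)
= 4*(-3)*e12 + (-1)*(-4)*e21
= (-12 - 4)*e12
= -16*e12
Coefficient = -16


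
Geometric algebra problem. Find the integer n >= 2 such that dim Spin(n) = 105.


dim Spin(n) = dim so(n) = n(n-1)/2.
Solve n(n-1)/2 = 105, i.e. n^2 - n - 210 = 0.
Discriminant = 1 + 8*105 = 841
n = (1 + sqrt(841))/2 = (1 + 29)/2 = 15


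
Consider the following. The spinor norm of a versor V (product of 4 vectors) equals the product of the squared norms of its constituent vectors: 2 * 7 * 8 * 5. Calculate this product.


Spinor norm N(V) = |v1|^2 * |v2|^2 * ... * |v4|^2
= 2 * 7 * 8 * 5
Running product: 2, 14, 112, 560
N(V) = 560


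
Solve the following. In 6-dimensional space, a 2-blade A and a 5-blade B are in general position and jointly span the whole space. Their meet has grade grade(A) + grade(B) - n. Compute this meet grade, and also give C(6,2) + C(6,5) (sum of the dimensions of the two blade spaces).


Meet grade = grade(A) + grade(B) - n
= 2 + 5 - 6 = 1
C(6,2) = 15
C(6,5) = 6
dim_A + dim_B = 15 + 6 = 21


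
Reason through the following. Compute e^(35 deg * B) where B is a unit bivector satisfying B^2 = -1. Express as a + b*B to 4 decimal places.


For a unit bivector B with B^2 = -1, the exponential series gives
e^(theta*B) = cos(theta) + sin(theta)*B (the GA analogue of Euler's formula).
theta = 35 degrees = 0.610865 rad
cos(35 deg) = 0.8192
sin(35 deg) = 0.5736
exp(theta*B) = 0.8192 + 0.5736*B


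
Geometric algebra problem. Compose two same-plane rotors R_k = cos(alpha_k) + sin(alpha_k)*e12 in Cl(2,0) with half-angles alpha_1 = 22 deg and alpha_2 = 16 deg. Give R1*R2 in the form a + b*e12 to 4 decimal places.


Same-plane rotors commute and their half-angles add:
R1*R2 = cos(a1 + a2) + sin(a1 + a2)*e12.
a1 + a2 = 22 + 16 = 38 deg
cos(38 deg) = 0.7880
sin(38 deg) = 0.6157
R1*R2 = 0.7880 + 0.6157*e12


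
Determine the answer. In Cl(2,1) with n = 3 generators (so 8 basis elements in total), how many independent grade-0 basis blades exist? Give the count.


Number of grade-k basis blades in Cl(p,q) with n = p + q is C(n, k).
n = 2 + 1 = 3
C(3, 0) = 3! / (0! * 3!)
= 6 / (1 * 6)
= 1


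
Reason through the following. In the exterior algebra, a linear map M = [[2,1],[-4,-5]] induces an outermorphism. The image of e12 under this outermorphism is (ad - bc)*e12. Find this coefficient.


The outermorphism of a linear map f sends e1^e2 to f(e1)^f(e2).
f(e1) = 2*e1 - 4*e2
f(e2) = 1*e1 - 5*e2
f(e1) ^ f(e2) = (2*e1 - 4*e2) ^ (1*e1 - 5*e2)
= 2*(-5)*e12 + (-4)*1*e21
= (-10 - (-4))*e12
= -6*e12
Coefficient = -6


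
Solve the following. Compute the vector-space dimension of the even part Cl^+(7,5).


Even subalgebra dimension = 2^(n-1)
n = 7 + 5 = 12
2^(12 - 1) = 2^11 = 2048
Verification: sum of C(12,k) for even k = 1 + 66 + 495 + 924 + 495 + 66 + 1 = 2048
Result = 2048


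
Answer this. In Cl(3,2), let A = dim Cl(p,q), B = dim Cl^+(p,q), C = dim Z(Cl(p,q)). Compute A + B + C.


n = 3 + 2 = 5
Total dim = 2^5 = 32
Even subalgebra dim = 2^4 = 16
n is odd, so center dim = 2
Sum = 32 + 16 + 2 = 50


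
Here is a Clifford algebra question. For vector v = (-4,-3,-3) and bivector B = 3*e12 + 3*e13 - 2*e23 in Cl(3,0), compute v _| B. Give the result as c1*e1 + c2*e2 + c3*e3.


Left contraction v _| B = <vB>_1 (grade-1 part of the geometric product vB).
Using e1_|e12 = e2, e2_|e12 = -e1, e1_|e13 = e3, e3_|e13 = -e1, e2_|e23 = e3, e3_|e23 = -e2:
e1 coeff: -v2*b12 - v3*b13 = -(-3)*(3) - (-3)*(3) = 18
e2 coeff: v1*b12 - v3*b23 = (-4)*(3) - (-3)*(-2) = -18
e3 coeff: v1*b13 + v2*b23 = (-4)*(3) + (-3)*(-2) = -6
v _| B = 18*e1 - 18*e2 - 6*e3


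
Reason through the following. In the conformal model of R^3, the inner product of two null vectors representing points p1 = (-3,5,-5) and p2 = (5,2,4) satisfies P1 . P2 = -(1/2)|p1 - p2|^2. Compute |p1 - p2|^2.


p1 - p2 = (-8, 3, -9)
|p1 - p2|^2 = (-8)^2 + 3^2 + (-9)^2
= 64 + 9 + 81
= 154


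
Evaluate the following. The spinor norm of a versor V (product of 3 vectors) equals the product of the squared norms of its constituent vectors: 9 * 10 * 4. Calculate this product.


Spinor norm N(V) = |v1|^2 * |v2|^2 * ... * |v3|^2
= 9 * 10 * 4
Running product: 9, 90, 360
N(V) = 360


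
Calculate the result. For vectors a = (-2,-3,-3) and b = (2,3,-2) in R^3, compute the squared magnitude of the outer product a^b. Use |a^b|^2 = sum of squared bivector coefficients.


a wedge b = (a1*b2 - a2*b1)*e12 + (a1*b3 - a3*b1)*e13 + (a2*b3 - a3*b2)*e23
e12 coeff: (-2)*3 - (-3)*2 = -6 - (-6) = 0
e13 coeff: (-2)*(-2) - (-3)*2 = 4 - (-6) = 10
e23 coeff: (-3)*(-2) - (-3)*3 = 6 - (-9) = 15
|a wedge b|^2 = 0^2 + 10^2 + 15^2
= 0 + 100 + 225
= 325


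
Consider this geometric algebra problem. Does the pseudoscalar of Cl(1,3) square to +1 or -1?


The pseudoscalar I = e1...e_n (product of all n generators) of Cl(p,q) satisfies I^2 = (-1)^(q + n(n-1)/2).
p = 1, q = 3, n = p + q = 4
n(n-1)/2 = 4 * 3 / 2 = 6
Exponent = q + n(n-1)/2 = 3 + 6 = 9
I^2 = (-1)^9 = -1


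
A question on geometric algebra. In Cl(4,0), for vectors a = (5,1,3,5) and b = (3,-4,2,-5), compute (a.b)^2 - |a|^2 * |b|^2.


a . b = 5*3 + 1*(-4) + 3*2 + 5*(-5)
= 15 + (-4) + 6 + (-25) = -8
|a|^2 = 5^2 + 1^2 + 3^2 + 5^2 = 60
|b|^2 = 3^2 + (-4)^2 + 2^2 + (-5)^2 = 54
(a.b)^2 = (-8)^2 = 64
|a|^2 * |b|^2 = 60 * 54 = 3240
Result = 64 - 3240 = -3176


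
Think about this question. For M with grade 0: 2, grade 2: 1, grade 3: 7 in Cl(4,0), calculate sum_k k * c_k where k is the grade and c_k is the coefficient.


Grade-weighted sum = sum of grade_k * coefficient_k
0*2 = 0
2*1 = 2
3*7 = 21
Total = 0 + 2 + 21 = 23


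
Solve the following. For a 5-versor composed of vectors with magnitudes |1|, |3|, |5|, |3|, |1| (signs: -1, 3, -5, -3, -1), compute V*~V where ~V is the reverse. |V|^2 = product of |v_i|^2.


Each vector v_i has |v_i|^2 = s_i^2
Squared scales: (-1)^2 = 1, 3^2 = 9, (-5)^2 = 25, (-3)^2 = 9, (-1)^2 = 1
|V|^2 = 1 * 9 * 25 * 9 * 1
= 2025


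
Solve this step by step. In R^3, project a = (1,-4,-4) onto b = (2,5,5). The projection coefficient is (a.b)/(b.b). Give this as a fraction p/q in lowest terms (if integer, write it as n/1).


Projection coefficient = (a . b) / (b . b)
a . b = 1*2 + (-4)*5 + (-4)*5
= 2 + (-20) + (-20) = -38
b . b = 2^2 + 5^2 + 5^2
= 4 + 25 + 25 = 54
Coefficient = -38/54
In lowest terms: -19/27


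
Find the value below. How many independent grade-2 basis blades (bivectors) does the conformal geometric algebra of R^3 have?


The conformal model of R^3 uses Cl(4,1) with m = 3 + 2 = 5 generators.
Number of grade-2 blades = C(m, 2) = C(5, 2)
= 5*4/2 = 10


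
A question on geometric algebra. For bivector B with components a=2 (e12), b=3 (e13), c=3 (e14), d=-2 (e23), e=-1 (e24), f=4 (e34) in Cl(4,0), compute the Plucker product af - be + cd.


Plucker relation: af - be + cd
a*f = 2*4 = 8
b*e = 3*(-1) = -3
c*d = 3*(-2) = -6
af - be + cd = 8 - (-3) + (-6)
= 5


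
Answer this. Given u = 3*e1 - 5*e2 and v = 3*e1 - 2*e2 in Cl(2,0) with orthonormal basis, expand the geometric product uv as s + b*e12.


Expand: (3*e1 - 5*e2)(3*e1 - 2*e2)
= 3*3*e1e1 + 3*(-2)*e1e2 + (-5)*3*e2e1 + (-5)*(-2)*e2e2
Using e1^2 = e2^2 = 1, e2e1 = -e1e2:
Scalar part s = 3*3 + (-5)*(-2) = 9 + 10 = 19
Bivector part b = 3*(-2) - (-5)*3 = -6 - (-15) = 9
uv = 19 + 9*e12


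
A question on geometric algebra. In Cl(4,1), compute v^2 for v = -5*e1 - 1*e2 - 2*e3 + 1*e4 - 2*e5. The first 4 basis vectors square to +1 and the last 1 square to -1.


v^2 = sum of c_i^2 * e_i^2
Positive signature terms (e_i^2 = +1): (-5)^2 + (-1)^2 + (-2)^2 + 1^2 = 31
Negative signature terms (e_j^2 = -1): (-2)^2 = 4
v^2 = 31 - 4 = 27


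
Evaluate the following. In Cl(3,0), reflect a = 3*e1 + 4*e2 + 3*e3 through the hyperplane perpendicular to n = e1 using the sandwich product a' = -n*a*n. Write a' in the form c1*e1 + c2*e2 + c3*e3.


Reflection formula: a' = -n*a*n, with n = e1 (unit vector, n^2 = 1).
For reflection through hyperplane perp to e1:
The component along e1 flips sign, others stay.
a = (3, 4, 3)
a' = (-3, 4, 3)
a' = -3*e1 + 4*e2 + 3*e3


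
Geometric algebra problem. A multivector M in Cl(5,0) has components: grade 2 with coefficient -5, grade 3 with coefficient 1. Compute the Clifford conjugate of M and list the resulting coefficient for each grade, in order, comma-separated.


Clifford conjugate sign for grade k: (-1)^(k(k+1)/2)
Grade 2: (-1)^(2*3/2) = (-1)^3 = -1, coeff -5 -> 5
Grade 3: (-1)^(3*4/2) = (-1)^6 = 1, coeff 1 -> 1
Conjugated coefficients: 5, 1


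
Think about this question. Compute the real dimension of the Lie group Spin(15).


Spin(n) double-covers SO(n); both have Lie algebra so(n) of dimension n(n-1)/2.
n = 15
n(n-1) = 15 * 14 = 210
dim Spin(15) = 210/2 = 105


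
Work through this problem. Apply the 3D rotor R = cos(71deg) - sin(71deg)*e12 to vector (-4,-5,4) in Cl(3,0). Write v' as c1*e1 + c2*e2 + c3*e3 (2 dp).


Rotor R = cos(71deg) - sin(71deg)*e12
Rotation angle theta = 2 * 71 = 142 degrees in the e12 plane (e1 -> e2).
The component perpendicular to the plane (e3) is invariant: v'_3 = v3 = 4.00
cos(142deg) = -0.7880, sin(142deg) = 0.6157
v'_1 = v1*cos(theta) - v2*sin(theta) = -4*(-0.7880) - (-5)*0.6157 = 6.23
v'_2 = v1*sin(theta) + v2*cos(theta) = -4*0.6157 + (-5)*(-0.7880) = 1.48
v' = 6.23*e1 + 1.48*e2 + 4.00*e3


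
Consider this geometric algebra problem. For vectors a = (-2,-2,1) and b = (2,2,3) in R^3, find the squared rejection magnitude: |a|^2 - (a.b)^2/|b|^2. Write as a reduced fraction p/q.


|a|^2 = (-2)^2 + (-2)^2 + 1^2 = 9
|b|^2 = 2^2 + 2^2 + 3^2 = 17
a . b = (-2)*2 + (-2)*2 + 1*3 = -5
(a.b)^2 = (-5)^2 = 25
|rej|^2 = 9 - 25/17
= (153 - 25)/17
= 128/17
In lowest terms: 128/17


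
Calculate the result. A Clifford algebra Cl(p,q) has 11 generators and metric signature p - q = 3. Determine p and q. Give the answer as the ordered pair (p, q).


We need p + q = 11 and p - q = 3.
Adding: 2p = 11 + 3 = 14, so p = 7.
Then q = 11 - 7 = 4.
(p, q) = (7, 4)


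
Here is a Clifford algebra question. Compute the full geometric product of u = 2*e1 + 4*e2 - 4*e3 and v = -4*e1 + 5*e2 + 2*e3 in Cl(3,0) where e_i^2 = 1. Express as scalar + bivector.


In Cl(3,0): e_i^2 = 1, e_ie_j = -e_je_i for i != j.
Scalar part = u . v = 2*(-4) + 4*5 + (-4)*2
= -8 + 20 + (-8) = 4
e12 coeff = 2*5 - 4*(-4) = 10 - (-16) = 26
e13 coeff = 2*2 - (-4)*(-4) = 4 - 16 = -12
e23 coeff = 4*2 - (-4)*5 = 8 - (-20) = 28
uv = 4 + 26*e12 - 12*e13 + 28*e23


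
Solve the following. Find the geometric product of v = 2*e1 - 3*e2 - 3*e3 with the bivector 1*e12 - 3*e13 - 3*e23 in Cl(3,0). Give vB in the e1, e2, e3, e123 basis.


vB has grade-1 (vector) and grade-3 (trivector) parts: vB = (v _| B) + (v ^ B).
Vector part <vB>_1:
  e1: -v2*b12 - v3*b13 = -(-3)*(1) - (-3)*(-3) = -6
  e2: v1*b12 - v3*b23 = (2)*(1) - (-3)*(-3) = -7
  e3: v1*b13 + v2*b23 = (2)*(-3) + (-3)*(-3) = 3
Trivector part <vB>_3:
  e123: v1*b23 - v2*b13 + v3*b12 = (2)*(-3) - (-3)*(-3) + (-3)*(1) = -18
vB = -6*e1 - 7*e2 + 3*e3 - 18*e123


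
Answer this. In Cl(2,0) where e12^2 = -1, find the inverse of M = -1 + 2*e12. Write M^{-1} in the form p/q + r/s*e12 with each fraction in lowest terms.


M = -1 + 2*e12, where e12^2 = -1.
Since M commutes with its reverse ~M = a - b*e12, M * ~M = a^2 - b^2*e12^2 = a^2 + b^2.
So M^{-1} = ~M / (a^2 + b^2) = (a - b*e12)/(a^2 + b^2).
a^2 + b^2 = 1 + 4 = 5
Scalar part = -1/5 = -1/5
Bivector coeff = -2/5 = -2/5
M^{-1} = -1/5 - 2/5*e12


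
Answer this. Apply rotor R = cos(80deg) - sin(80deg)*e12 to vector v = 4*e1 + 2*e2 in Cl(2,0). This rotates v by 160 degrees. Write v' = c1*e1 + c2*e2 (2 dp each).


Rotor R = cos(80deg) - sin(80deg)*e12
Rotation angle theta = 2 * 80 = 160 degrees
v' = R*v*~R rotates v by theta.
cos(160deg) = -0.9397, sin(160deg) = 0.3420
v'_1 = 4*cos(160deg) - 2*sin(160deg)
= 4*(-0.9397) - 2*0.3420
= -4.44
v'_2 = 4*sin(160deg) + 2*cos(160deg)
= 4*0.3420 + 2*(-0.9397)
= -0.51
v' = -4.44*e1 - 0.51*e2


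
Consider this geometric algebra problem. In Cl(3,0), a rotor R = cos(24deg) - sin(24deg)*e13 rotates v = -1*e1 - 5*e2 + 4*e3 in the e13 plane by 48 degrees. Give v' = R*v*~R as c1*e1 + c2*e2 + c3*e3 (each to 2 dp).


Rotor R = cos(24deg) - sin(24deg)*e13
Rotation angle theta = 2 * 24 = 48 degrees in the e13 plane (e1 -> e3).
The component perpendicular to the plane (e2) is invariant: v'_2 = v2 = -5.00
cos(48deg) = 0.6691, sin(48deg) = 0.7431
v'_1 = v1*cos(theta) - v3*sin(theta) = -1*0.6691 - 4*0.7431 = -3.64
v'_3 = v1*sin(theta) + v3*cos(theta) = -1*0.7431 + 4*0.6691 = 1.93
v' = -3.64*e1 - 5.00*e2 + 1.93*e3


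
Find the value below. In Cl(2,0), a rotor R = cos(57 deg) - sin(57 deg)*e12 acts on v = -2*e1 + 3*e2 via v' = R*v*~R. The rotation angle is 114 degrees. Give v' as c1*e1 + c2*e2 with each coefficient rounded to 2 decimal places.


Rotor R = cos(57deg) - sin(57deg)*e12
Rotation angle theta = 2 * 57 = 114 degrees
v' = R*v*~R rotates v by theta.
cos(114deg) = -0.4067, sin(114deg) = 0.9135
v'_1 = -2*cos(114deg) - 3*sin(114deg)
= -2*(-0.4067) - 3*0.9135
= -1.93
v'_2 = -2*sin(114deg) + 3*cos(114deg)
= -2*0.9135 + 3*(-0.4067)
= -3.05
v' = -1.93*e1 - 3.05*e2


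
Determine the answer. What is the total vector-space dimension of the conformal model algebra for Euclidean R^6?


The conformal model of R^6 uses Cl(7,1): the 6 Euclidean generators plus two extra orthogonal generators e+ (e+^2 = +1) and e- (e-^2 = -1), from which the null vectors e0, einf are built.
Number of generators m = 6 + 2 = 8.
dim Cl(p,q) = 2^m = 2^8 = 256
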